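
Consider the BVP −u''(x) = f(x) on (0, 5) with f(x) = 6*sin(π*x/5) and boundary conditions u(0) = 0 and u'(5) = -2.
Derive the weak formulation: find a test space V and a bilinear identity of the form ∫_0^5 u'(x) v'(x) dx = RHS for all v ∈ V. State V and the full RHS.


V = {v ∈ H^1(0, 5) : v(0) = 0} (test functions vanish at x = 0 where u is specified); weak form: ∫_0^5 u'v' dx = ∫_0^5 (6*sin(π*x/5)) v dx − 2·v(5) for all v ∈ V.

Multiply both sides by a test function v and integrate from 0 to 5:
  ∫_0^5 −u''(x) v(x) dx = ∫_0^5 f(x) v(x) dx.
Integrate the LHS by parts once:
  ∫_0^5 −u'' v dx = −[u'(x) v(x)]_0^5 + ∫_0^5 u'(x) v'(x) dx.
Thus ∫_0^5 u'(x) v'(x) dx = ∫_0^5 f(x) v(x) dx + [u'(x) v(x)]_0^5.
Choose V so that boundary terms are either known or forced to vanish.
Mixed BC: u(0) = 0 (Dirichlet) and u'(5) = -2 (Neumann). Define V = {v ∈ H^1(0, 5) : v(0) = 0}. Then [u' v]_0^5 = u'(5)·v(5) − u'(0)·0 = − 2·v(5).
Weak formulation: find u (satisfying any essential BC) such that ∫_0^5 u'(x) v'(x) dx = ∫_0^5 f v dx − 2·v(5) for all v ∈ V (Dirichlet at 0 absorbed into V; Neumann datum at x = 5 contributes the boundary term).
Substituting f(x) = 6*sin(π*x/5), the right-hand side is ∫_0^5 (6*sin(π*x/5)) v dx − 2·v(5).


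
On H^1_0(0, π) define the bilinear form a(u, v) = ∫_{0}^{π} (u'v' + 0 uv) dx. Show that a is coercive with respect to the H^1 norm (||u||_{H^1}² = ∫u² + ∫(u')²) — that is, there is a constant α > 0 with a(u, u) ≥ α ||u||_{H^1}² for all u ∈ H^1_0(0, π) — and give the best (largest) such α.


α = 1/2

Coercivity of a(·,·) on H^1_0(0, π) means a(u, u) ≥ α ||u||_{H^1}² for every u ∈ H^1_0.
The interval has length L = π, and Poincaré/coercivity depend only on L. Here a(u, u) = ∫(u')² + (0)·∫u².
Here c = 0, so a(u,u) = ∫(u')² alone. The condition a(u,u) ≥ α||u||_{H^1}² reads (1−α)∫(u')² ≥ (α−c)∫u². Any admissible α is ≤ 1 (rapidly oscillating u have ∫u²/∫(u')² → 0), and α = 1 would force 0 ≥ (1−c)∫u², impossible since c < 1; so 1−α > 0. By the sharp Poincaré inequality on H^1_0 of an interval of length L, ∫(u')² ≥ (π/L)²∫u² with equality for the first sine mode sin(π(x−x₀)/L) (x₀ the left endpoint), so the inequality holds for all u iff (1−α)(π/L)² ≥ α − c, i.e. α ≤ ((π/L)² + c)/((π/L)² + 1) = (1 + c(L/π)²)/(1 + (L/π)²). (Direct route, valid since c ≤ 0: Poincaré gives c∫u² ≥ c(L/π)²∫(u')², so a(u,u) ≥ (1 + c(L/π)²)∫(u')², while ||u||_{H^1}² ≤ (1 + (L/π)²)∫(u')²; dividing yields the same α.) With (π/L)² = 1 and c = 0, the largest admissible constant is α = ((π/L)² + c)/((π/L)² + 1).
Simplifying, α = 1/2.


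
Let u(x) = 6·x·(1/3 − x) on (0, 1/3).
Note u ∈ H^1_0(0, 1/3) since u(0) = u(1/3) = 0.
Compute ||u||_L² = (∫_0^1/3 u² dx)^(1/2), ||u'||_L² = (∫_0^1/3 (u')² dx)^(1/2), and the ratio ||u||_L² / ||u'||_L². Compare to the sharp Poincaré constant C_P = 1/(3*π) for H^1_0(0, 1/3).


||u||_L² / ||u'||_L² = sqrt(10)/30 < C_P = 1/(3*π).

u(x) = 6·x·(1/3 − x), so u'(x) = 2 - 12*x.
u(x) = 6·x·(1/3 − x) vanishes at x = 0 and x = 1/3, so u ∈ H^1_0(0, 1/3). Differentiate via the product rule and integrate the resulting polynomials term by term.
  ∫_0^1/3 u² dx = ∫_0^1/3 (36*x^4 - 24*x^3 + 4*x^2) dx. Term by term:
    ∫_0^1/3 36*x^4 dx = 4/135;  ∫_0^1/3 -24*x^3 dx = -2/27;  ∫_0^1/3 4*x^2 dx = 4/81.
  Sum: 4/135 − 2/27 + 4/81 = 2/405.
  ∫_0^1/3 (u')² dx = ∫_0^1/3 (144*x^2 - 48*x + 4) dx. Term by term:
    ∫_0^1/3 144*x^2 dx = 16/9;  ∫_0^1/3 -48*x dx = -8/3;  ∫_0^1/3 4 dx = 4/3.
  Sum: 16/9 − 8/3 + 4/3 = 4/9.
∫_0^1/3 u² dx = 2/405, so ||u||_L² = sqrt(10)/45.
∫_0^1/3 (u')² dx = 4/9, so ||u'||_L² = 2/3.
Ratio ||u||_L² / ||u'||_L² = sqrt(10)/30.
Sharp Poincaré constant on H^1_0(0, 1/3) is C_P = L/π = 1/(3*π), achieved by sin(3*π·x).
A polynomial bump cannot attain the sharp Poincaré constant (only the first sine eigenfunction does), so the ratio is strictly less than C_P, consistent with ||u||_L² ≤ C_P ||u'||_L².


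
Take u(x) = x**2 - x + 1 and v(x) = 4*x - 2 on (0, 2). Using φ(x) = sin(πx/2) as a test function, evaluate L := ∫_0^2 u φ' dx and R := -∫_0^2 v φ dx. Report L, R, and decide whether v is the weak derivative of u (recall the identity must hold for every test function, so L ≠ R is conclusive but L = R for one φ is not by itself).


LHS = -4/π, RHS = -8/π. No, v is not the weak derivative of u.

u(x) = x**2 - x + 1, classical derivative u'(x) = 2*x - 1.
φ(x) = sin(πx/2), so φ'(x) = π*cos(π*x/2)/2.
Note φ(0) = φ(2) = 0, so the boundary term u·φ vanishes.
LHS = ∫_0^2 u(x) φ'(x) dx = ∫_0^2 (π*x^2*cos(π*x/2)/2 - π*x*cos(π*x/2)/2 + π*cos(π*x/2)/2) dx. Term by term:
  ∫_0^2 π*cos(π*x/2)/2 dx = 0;  ∫_0^2 π*x^2*cos(π*x/2)/2 dx = -8/π;  ∫_0^2 -π*x*cos(π*x/2)/2 dx = 4/π.
Sum: 0 − 8/π + 4/π = -4/π.
So LHS = -4/π.
∫_0^2 v(x) φ(x) dx = ∫_0^2 (4*x*sin(π*x/2) - 2*sin(π*x/2)) dx. Term by term:
  ∫_0^2 -2*sin(π*x/2) dx = -8/π;  ∫_0^2 4*x*sin(π*x/2) dx = 16/π.
Sum: -8/π + 16/π = 8/π.
So RHS = -∫_0^2 v(x) φ(x) dx = -8/π.
LHS − RHS = 4/π ≠ 0, so the identity fails.
(For a valid weak derivative the identity must hold for EVERY test function, in particular this one. The failure shows v is NOT the weak derivative of u.)
Correct weak derivative would be u'(x) = 2*x - 1.


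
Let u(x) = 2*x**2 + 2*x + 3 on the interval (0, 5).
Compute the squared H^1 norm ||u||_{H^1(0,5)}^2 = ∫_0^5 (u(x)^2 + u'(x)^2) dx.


||u||_{H^1}^2 = 16495/3

The H^1 norm (squared) on an interval (0, L) is
  ||u||_{H^1}^2 = ∫_0^L u(x)^2 dx + ∫_0^L u'(x)^2 dx.
Compute u'(x) = 4*x + 2.
Then u(x)^2 = 4*x**4 + 8*x**3 + 16*x**2 + 12*x + 9 and u'(x)^2 = 16*x**2 + 16*x + 4.
Integrate each monomial from 0 to 5 using ∫_0^5 c·x^n dx = c·5^(n+1)/(n+1):
  ∫_0^5 u(x)^2 dx = ∫_0^5 (4*x^4 + 8*x^3 + 16*x^2 + 12*x + 9) dx. Term by term:
    ∫_0^5 4*x^4 dx = 2500;  ∫_0^5 8*x^3 dx = 1250;  ∫_0^5 16*x^2 dx = 2000/3;
    ∫_0^5 12*x dx = 150;  ∫_0^5 9 dx = 45.
  Sum: 2500 + 1250 + 2000/3 + 150 + 45 = 13835/3.
  ∫_0^5 u'(x)^2 dx = ∫_0^5 (16*x^2 + 16*x + 4) dx. Term by term:
    ∫_0^5 16*x^2 dx = 2000/3;  ∫_0^5 16*x dx = 200;  ∫_0^5 4 dx = 20.
  Sum: 2000/3 + 200 + 20 = 2660/3.
Adding: ||u||_{H^1}^2 = 13835/3 + 2660/3 = 16495/3.


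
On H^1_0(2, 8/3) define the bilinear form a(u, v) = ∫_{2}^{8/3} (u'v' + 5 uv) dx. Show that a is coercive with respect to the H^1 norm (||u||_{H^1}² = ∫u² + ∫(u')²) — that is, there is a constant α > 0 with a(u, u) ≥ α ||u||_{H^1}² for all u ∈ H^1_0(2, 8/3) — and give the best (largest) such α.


α = 1

Coercivity of a(·,·) on H^1_0(2, 8/3) means a(u, u) ≥ α ||u||_{H^1}² for every u ∈ H^1_0.
The interval has length L = 2/3, and Poincaré/coercivity depend only on L. Here a(u, u) = ∫(u')² + (5)·∫u².
Here c = 5 ≥ 1, so a(u,u) = ∫(u')² + c∫u² ≥ ∫(u')² + ∫u² = ||u||_{H^1}², i.e. α = 1 works. No larger α is possible: a(u,u) ≥ α||u||_{H^1}² means (1−α)∫(u')² ≥ (α−c)∫u², and for the modes u_n = sin(nπ(x−x₀)/L) (x₀ the left endpoint) one has ∫u_n²/∫(u_n')² = (L/(nπ))² → 0, so a(u_n,u_n)/||u_n||_{H^1}² → 1. Hence the optimal constant is α = 1.
Therefore α = 1.


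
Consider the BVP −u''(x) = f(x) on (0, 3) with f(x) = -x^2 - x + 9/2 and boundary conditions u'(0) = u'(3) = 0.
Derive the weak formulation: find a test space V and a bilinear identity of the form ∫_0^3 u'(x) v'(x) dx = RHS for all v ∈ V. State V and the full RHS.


V = H^1(0, 3) (no boundary constraint on v; u is determined up to an additive constant); weak form: ∫_0^3 u'v' dx = ∫_0^3 (-x^2 - x + 9/2) v dx for all v ∈ V.

Multiply both sides by a test function v and integrate from 0 to 3:
  ∫_0^3 −u''(x) v(x) dx = ∫_0^3 f(x) v(x) dx.
Integrate the LHS by parts once:
  ∫_0^3 −u'' v dx = −[u'(x) v(x)]_0^3 + ∫_0^3 u'(x) v'(x) dx.
Thus ∫_0^3 u'(x) v'(x) dx = ∫_0^3 f(x) v(x) dx + [u'(x) v(x)]_0^3.
Choose V so that boundary terms are either known or forced to vanish.
u has homogeneous Neumann: u'(0) = u'(3) = 0. So [u' v]_0^3 = 0·v(3) − 0·v(0) = 0 for any v; take V = H^1(0, 3).
Weak formulation: find u (satisfying any essential BC) such that ∫_0^3 u'(x) v'(x) dx = ∫_0^3 f v dx for all v ∈ V (homogeneous Neumann, so boundary terms vanish).
Substituting f(x) = -x^2 - x + 9/2, the right-hand side is ∫_0^3 (-x^2 - x + 9/2) v dx.
Compatibility check (pure Neumann): taking v ≡ 1 ∈ V gives 0 = ∫_0^3 f dx + (0) − (0), i.e. ∫_0^3 f dx must equal u'(0) − u'(3) = 0. Indeed ∫_0^3 (-x^2 - x + 9/2) dx = 0, so the data are compatible. The solution is then unique only up to an additive constant (fix it e.g. by requiring ∫_0^3 u dx = 0).


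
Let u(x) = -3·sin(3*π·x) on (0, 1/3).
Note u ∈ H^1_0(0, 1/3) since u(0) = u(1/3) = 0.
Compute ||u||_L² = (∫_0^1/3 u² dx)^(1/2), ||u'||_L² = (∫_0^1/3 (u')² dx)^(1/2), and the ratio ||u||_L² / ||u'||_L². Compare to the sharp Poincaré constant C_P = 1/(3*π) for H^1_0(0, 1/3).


||u||_L² / ||u'||_L² = 1/(3*π) = C_P.

u(x) = -3·sin(3*π·x), so u'(x) = -9*π*cos(3*π*x).
Writing u(x) = A·sin(kπx/L) with A = -3 and k = 1, use ∫_0^L sin²(kπx/L) dx = L/2 and ∫_0^L cos²(kπx/L) dx = L/2.
u² = 9·sin²(3*π·x) and (u')² = 81*π^2·cos²(3*π·x), and each of sin², cos² integrates to L/2 = 1/6 over (0, 1/3).
∫_0^1/3 u² dx = 3/2, so ||u||_L² = sqrt(6)/2.
∫_0^1/3 (u')² dx = 27*π^2/2, so ||u'||_L² = 3*sqrt(6)*π/2.
Ratio ||u||_L² / ||u'||_L² = 1/(3*π).
Sharp Poincaré constant on H^1_0(0, 1/3) is C_P = L/π = 1/(3*π), achieved by sin(3*π·x).
This is the k = 1 eigenfunction (up to amplitude), so the ratio equals the sharp Poincaré constant exactly.


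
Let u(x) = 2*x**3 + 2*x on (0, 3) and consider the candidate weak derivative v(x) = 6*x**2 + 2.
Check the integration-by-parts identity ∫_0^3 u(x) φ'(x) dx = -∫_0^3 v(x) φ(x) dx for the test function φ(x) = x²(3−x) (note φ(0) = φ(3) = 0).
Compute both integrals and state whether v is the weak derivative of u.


LHS = -1593/10, RHS = -1593/10. Yes, v = u' weakly.

u(x) = 2*x**3 + 2*x, classical derivative u'(x) = 6*x**2 + 2.
φ(x) = x²(3−x), so φ'(x) = 3*x*(2 - x).
Note φ(0) = φ(3) = 0, so the boundary term u·φ vanishes.
LHS = ∫_0^3 u(x) φ'(x) dx = ∫_0^3 (-6*x^5 + 12*x^4 - 6*x^3 + 12*x^2) dx. Term by term:
  ∫_0^3 -6*x^5 dx = -729;  ∫_0^3 12*x^4 dx = 2916/5;  ∫_0^3 -6*x^3 dx = -243/2;
  ∫_0^3 12*x^2 dx = 108.
Sum: -729 + 2916/5 − 243/2 + 108 = -1593/10.
So LHS = -1593/10.
∫_0^3 v(x) φ(x) dx = ∫_0^3 (-6*x^5 + 18*x^4 - 2*x^3 + 6*x^2) dx. Term by term:
  ∫_0^3 -6*x^5 dx = -729;  ∫_0^3 18*x^4 dx = 4374/5;  ∫_0^3 -2*x^3 dx = -81/2;
  ∫_0^3 6*x^2 dx = 54.
Sum: -729 + 4374/5 − 81/2 + 54 = 1593/10.
So RHS = -∫_0^3 v(x) φ(x) dx = -1593/10.
LHS = RHS, so the identity holds for this test φ.
Moreover u is smooth here and v(x) = u'(x) = 6*x**2 + 2 pointwise, so the identity holds for every test function. Hence v is the weak derivative of u.


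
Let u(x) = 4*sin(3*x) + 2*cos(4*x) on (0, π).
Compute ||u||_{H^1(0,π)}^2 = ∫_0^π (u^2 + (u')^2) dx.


||u||_{H^1(0,π)}^2 = -1632/7 + 114*π

u'(x) = -8*sin(4*x) + 12*cos(3*x).
Expand u² and (u')² and integrate term by term on (0, π), using: for integers n ≥ 1, ∫_0^π sin²(nx) dx = ∫_0^π cos²(nx) dx = π/2; for n ≠ n', ∫_0^π sin(nx)sin(n'x) dx = ∫_0^π cos(nx)cos(n'x) dx = 0; and by product-to-sum, ∫_0^π sin(nx)cos(n'x) dx = ½∫_0^π [sin((n+n')x) + sin((n−n')x)] dx, which is 0 when n+n' is even and 2n/(n²−n'²) when n+n' is odd (it need not vanish on (0, π)).
  u² squared terms: (2)²·∫cos(4x)² dx = 4·π/2 = 2*π;  (4)²·∫sin(3x)² dx = 16·π/2 = 8*π.
  u² cross terms: 2·(2)·(4)·∫cos(4x)·sin(3x) dx = 16·(-6/7) = -96/7.
  So ∫_0^π u² dx = 2*π + 8*π − 96/7 = -96/7 + 10*π.
  (u')² squared terms: (-8)²·∫sin(4x)² dx = 64·π/2 = 32*π;  (12)²·∫cos(3x)² dx = 144·π/2 = 72*π.
  (u')² cross terms: 2·(-8)·(12)·∫sin(4x)·cos(3x) dx = -192·(8/7) = -1536/7.
  So ∫_0^π (u')² dx = 32*π + 72*π − 1536/7 = -1536/7 + 104*π.
||u||_{H^1}^2 = (-96/7 + 10*π) + (-1536/7 + 104*π) = -1632/7 + 114*π.


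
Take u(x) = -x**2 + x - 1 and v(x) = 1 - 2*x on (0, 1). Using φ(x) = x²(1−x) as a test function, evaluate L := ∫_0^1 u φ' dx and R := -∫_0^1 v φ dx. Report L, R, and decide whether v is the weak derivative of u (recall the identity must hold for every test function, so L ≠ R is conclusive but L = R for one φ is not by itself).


LHS = 1/60, RHS = 1/60. Yes, v = u' weakly.

u(x) = -x**2 + x - 1, classical derivative u'(x) = 1 - 2*x.
φ(x) = x²(1−x), so φ'(x) = x*(2 - 3*x).
Note φ(0) = φ(1) = 0, so the boundary term u·φ vanishes.
LHS = ∫_0^1 u(x) φ'(x) dx = ∫_0^1 (3*x^4 - 5*x^3 + 5*x^2 - 2*x) dx. Term by term:
  ∫_0^1 3*x^4 dx = 3/5;  ∫_0^1 -5*x^3 dx = -5/4;  ∫_0^1 5*x^2 dx = 5/3;
  ∫_0^1 -2*x dx = -1.
Sum: 3/5 − 5/4 + 5/3 − 1 = 1/60.
So LHS = 1/60.
∫_0^1 v(x) φ(x) dx = ∫_0^1 (2*x^4 - 3*x^3 + x^2) dx. Term by term:
  ∫_0^1 2*x^4 dx = 2/5;  ∫_0^1 -3*x^3 dx = -3/4;  ∫_0^1 x^2 dx = 1/3.
Sum: 2/5 − 3/4 + 1/3 = -1/60.
So RHS = -∫_0^1 v(x) φ(x) dx = 1/60.
LHS = RHS, so the identity holds for this test φ.
Moreover u is smooth here and v(x) = u'(x) = 1 - 2*x pointwise, so the identity holds for every test function. Hence v is the weak derivative of u.


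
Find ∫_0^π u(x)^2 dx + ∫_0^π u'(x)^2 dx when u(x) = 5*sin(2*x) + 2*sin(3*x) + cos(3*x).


||u||_{H^1(0,π)}^2 = -80 + 175*π/2

u'(x) = -3*sin(3*x) + 10*cos(2*x) + 6*cos(3*x).
Expand u² and (u')² and integrate term by term on (0, π), using: for integers n ≥ 1, ∫_0^π sin²(nx) dx = ∫_0^π cos²(nx) dx = π/2; for n ≠ n', ∫_0^π sin(nx)sin(n'x) dx = ∫_0^π cos(nx)cos(n'x) dx = 0; and by product-to-sum, ∫_0^π sin(nx)cos(n'x) dx = ½∫_0^π [sin((n+n')x) + sin((n−n')x)] dx, which is 0 when n+n' is even and 2n/(n²−n'²) when n+n' is odd (it need not vanish on (0, π)).
  u² squared terms: (2)²·∫sin(3x)² dx = 4·π/2 = 2*π;  (5)²·∫sin(2x)² dx = 25·π/2 = 25*π/2;  (1)²·∫cos(3x)² dx = 1·π/2 = π/2.
  u² cross terms: 2·(2)·(5)·∫sin(3x)·sin(2x) dx = 20·(0) = 0;  2·(2)·(1)·∫sin(3x)·cos(3x) dx = 4·(0) = 0;  2·(5)·(1)·∫sin(2x)·cos(3x) dx = 10·(-4/5) = -8.
  So ∫_0^π u² dx = 2*π + 25*π/2 + π/2 + 0 + 0 − 8 = -8 + 15*π.
  (u')² squared terms: (-3)²·∫sin(3x)² dx = 9·π/2 = 9*π/2;  (6)²·∫cos(3x)² dx = 36·π/2 = 18*π;  (10)²·∫cos(2x)² dx = 100·π/2 = 50*π.
  (u')² cross terms: 2·(-3)·(6)·∫sin(3x)·cos(3x) dx = -36·(0) = 0;  2·(-3)·(10)·∫sin(3x)·cos(2x) dx = -60·(6/5) = -72;  2·(6)·(10)·∫cos(3x)·cos(2x) dx = 120·(0) = 0.
  So ∫_0^π (u')² dx = 9*π/2 + 18*π + 50*π + 0 − 72 + 0 = -72 + 145*π/2.
||u||_{H^1}^2 = (-8 + 15*π) + (-72 + 145*π/2) = -80 + 175*π/2.


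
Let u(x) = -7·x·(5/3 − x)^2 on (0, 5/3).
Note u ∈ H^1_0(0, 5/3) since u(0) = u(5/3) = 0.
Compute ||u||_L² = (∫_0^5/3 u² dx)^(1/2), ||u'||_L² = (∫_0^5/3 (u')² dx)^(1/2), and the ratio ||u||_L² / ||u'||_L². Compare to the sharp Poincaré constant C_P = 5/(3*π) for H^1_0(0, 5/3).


||u||_L² / ||u'||_L² = 5*sqrt(14)/42 < C_P = 5/(3*π).

u(x) = -7·x·(5/3 − x)^2, so u'(x) = -21*x^2 + 140*x/3 - 175/9.
u(x) = -7·x·(5/3 − x)^2 vanishes at x = 0 and x = 5/3, so u ∈ H^1_0(0, 5/3). Differentiate via the product rule and integrate the resulting polynomials term by term.
  ∫_0^5/3 u² dx = ∫_0^5/3 (49*x^6 - 980*x^5/3 + 2450*x^4/3 - 24500*x^3/27 + 30625*x^2/81) dx. Term by term:
    ∫_0^5/3 49*x^6 dx = 546875/2187;  ∫_0^5/3 -980*x^5/3 dx = -7656250/6561;  ∫_0^5/3 2450*x^4/3 dx = 1531250/729;
    ∫_0^5/3 -24500*x^3/27 dx = -3828125/2187;  ∫_0^5/3 30625*x^2/81 dx = 3828125/6561.
  Sum: 546875/2187 − 7656250/6561 + 1531250/729 − 3828125/2187 + 3828125/6561 = 109375/6561.
  ∫_0^5/3 (u')² dx = ∫_0^5/3 (441*x^4 - 1960*x^3 + 26950*x^2/9 - 49000*x/27 + 30625/81) dx. Term by term:
    ∫_0^5/3 441*x^4 dx = 30625/27;  ∫_0^5/3 -1960*x^3 dx = -306250/81;  ∫_0^5/3 26950*x^2/9 dx = 3368750/729;
    ∫_0^5/3 -49000*x/27 dx = -612500/243;  ∫_0^5/3 30625/81 dx = 153125/243.
  Sum: 30625/27 − 306250/81 + 3368750/729 − 612500/243 + 153125/243 = 61250/729.
∫_0^5/3 u² dx = 109375/6561, so ||u||_L² = 125*sqrt(7)/81.
∫_0^5/3 (u')² dx = 61250/729, so ||u'||_L² = 175*sqrt(2)/27.
Ratio ||u||_L² / ||u'||_L² = 5*sqrt(14)/42.
Sharp Poincaré constant on H^1_0(0, 5/3) is C_P = L/π = 5/(3*π), achieved by sin(3*π/5·x).
A polynomial bump cannot attain the sharp Poincaré constant (only the first sine eigenfunction does), so the ratio is strictly less than C_P, consistent with ||u||_L² ≤ C_P ||u'||_L².


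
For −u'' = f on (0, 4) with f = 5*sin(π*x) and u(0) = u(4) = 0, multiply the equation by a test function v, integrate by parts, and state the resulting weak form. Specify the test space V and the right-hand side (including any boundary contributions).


V = H^1_0(0, 4) (so v(0) = v(4) = 0); weak form: ∫_0^4 u'v' dx = ∫_0^4 (5*sin(π*x)) v dx for all v ∈ V.

Multiply both sides by a test function v and integrate from 0 to 4:
  ∫_0^4 −u''(x) v(x) dx = ∫_0^4 f(x) v(x) dx.
Integrate the LHS by parts once:
  ∫_0^4 −u'' v dx = −[u'(x) v(x)]_0^4 + ∫_0^4 u'(x) v'(x) dx.
Thus ∫_0^4 u'(x) v'(x) dx = ∫_0^4 f(x) v(x) dx + [u'(x) v(x)]_0^4.
Choose V so that boundary terms are either known or forced to vanish.
u is Dirichlet: u(0) = u(4) = 0. Let V = H^1_0(0, 4); then v(0) = v(4) = 0, and [u' v]_0^4 = 0.
Weak formulation: find u (satisfying any essential BC) such that ∫_0^4 u'(x) v'(x) dx = ∫_0^4 f v dx for all v ∈ V.
Substituting f(x) = 5*sin(π*x), the right-hand side is ∫_0^4 (5*sin(π*x)) v dx.


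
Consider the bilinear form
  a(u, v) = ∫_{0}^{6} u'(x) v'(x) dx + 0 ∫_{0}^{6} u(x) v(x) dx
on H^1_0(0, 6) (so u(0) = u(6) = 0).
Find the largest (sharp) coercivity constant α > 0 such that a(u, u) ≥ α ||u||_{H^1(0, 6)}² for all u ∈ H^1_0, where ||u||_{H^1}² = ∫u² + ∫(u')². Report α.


α = π^2/(π^2 + 36)

Coercivity of a(·,·) on H^1_0(0, 6) means a(u, u) ≥ α ||u||_{H^1}² for every u ∈ H^1_0.
The interval has length L = 6, and Poincaré/coercivity depend only on L. Here a(u, u) = ∫(u')² + (0)·∫u².
Here c = 0, so a(u,u) = ∫(u')² alone. The condition a(u,u) ≥ α||u||_{H^1}² reads (1−α)∫(u')² ≥ (α−c)∫u². Any admissible α is ≤ 1 (rapidly oscillating u have ∫u²/∫(u')² → 0), and α = 1 would force 0 ≥ (1−c)∫u², impossible since c < 1; so 1−α > 0. By the sharp Poincaré inequality on H^1_0 of an interval of length L, ∫(u')² ≥ (π/L)²∫u² with equality for the first sine mode sin(π(x−x₀)/L) (x₀ the left endpoint), so the inequality holds for all u iff (1−α)(π/L)² ≥ α − c, i.e. α ≤ ((π/L)² + c)/((π/L)² + 1) = (1 + c(L/π)²)/(1 + (L/π)²). (Direct route, valid since c ≤ 0: Poincaré gives c∫u² ≥ c(L/π)²∫(u')², so a(u,u) ≥ (1 + c(L/π)²)∫(u')², while ||u||_{H^1}² ≤ (1 + (L/π)²)∫(u')²; dividing yields the same α.) With (π/L)² = π^2/36 and c = 0, the largest admissible constant is α = ((π/L)² + c)/((π/L)² + 1).
Simplifying, α = π^2/(π^2 + 36).


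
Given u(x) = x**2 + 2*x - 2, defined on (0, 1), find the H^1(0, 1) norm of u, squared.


||u||_{H^1}^2 = 158/15

The H^1 norm (squared) on an interval (0, L) is
  ||u||_{H^1}^2 = ∫_0^L u(x)^2 dx + ∫_0^L u'(x)^2 dx.
Compute u'(x) = 2*x + 2.
Then u(x)^2 = x**4 + 4*x**3 - 8*x + 4 and u'(x)^2 = 4*x**2 + 8*x + 4.
Integrate each monomial from 0 to 1 using ∫_0^1 c·x^n dx = c·1^(n+1)/(n+1):
  ∫_0^1 u(x)^2 dx = ∫_0^1 (x^4 + 4*x^3 - 8*x + 4) dx. Term by term:
    ∫_0^1 x^4 dx = 1/5;  ∫_0^1 4*x^3 dx = 1;  ∫_0^1 -8*x dx = -4;
    ∫_0^1 4 dx = 4.
  Sum: 1/5 + 1 − 4 + 4 = 6/5.
  ∫_0^1 u'(x)^2 dx = ∫_0^1 (4*x^2 + 8*x + 4) dx. Term by term:
    ∫_0^1 4*x^2 dx = 4/3;  ∫_0^1 8*x dx = 4;  ∫_0^1 4 dx = 4.
  Sum: 4/3 + 4 + 4 = 28/3.
Adding: ||u||_{H^1}^2 = 6/5 + 28/3 = 158/15.


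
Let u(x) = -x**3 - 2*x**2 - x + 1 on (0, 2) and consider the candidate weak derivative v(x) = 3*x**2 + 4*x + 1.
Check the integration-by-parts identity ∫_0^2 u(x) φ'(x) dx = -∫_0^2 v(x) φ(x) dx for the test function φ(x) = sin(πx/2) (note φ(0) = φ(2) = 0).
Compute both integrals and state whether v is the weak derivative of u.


LHS = -96/π^3 + 44/π, RHS = -44/π + 96/π^3. No, v is not the weak derivative of u.

u(x) = -x**3 - 2*x**2 - x + 1, classical derivative u'(x) = -3*x**2 - 4*x - 1.
φ(x) = sin(πx/2), so φ'(x) = π*cos(π*x/2)/2.
Note φ(0) = φ(2) = 0, so the boundary term u·φ vanishes.
LHS = ∫_0^2 u(x) φ'(x) dx = ∫_0^2 (-π*x^3*cos(π*x/2)/2 - π*x^2*cos(π*x/2) - π*x*cos(π*x/2)/2 + π*cos(π*x/2)/2) dx. Term by term:
  ∫_0^2 π*cos(π*x/2)/2 dx = 0;  ∫_0^2 -π*x^2*cos(π*x/2) dx = 16/π;  ∫_0^2 -π*x*cos(π*x/2)/2 dx = 4/π;
  ∫_0^2 -π*x^3*cos(π*x/2)/2 dx = -96/π^3 + 24/π.
Sum: 0 + 16/π + 4/π + -96/π^3 + 24/π = -96/π^3 + 44/π.
So LHS = -96/π^3 + 44/π.
∫_0^2 v(x) φ(x) dx = ∫_0^2 (3*x^2*sin(π*x/2) + 4*x*sin(π*x/2) + sin(π*x/2)) dx. Term by term:
  ∫_0^2 3*x^2*sin(π*x/2) dx = -96/π^3 + 24/π;  ∫_0^2 4*x*sin(π*x/2) dx = 16/π;  ∫_0^2 sin(π*x/2) dx = 4/π.
Sum: -96/π^3 + 24/π + 16/π + 4/π = -96/π^3 + 44/π.
So RHS = -∫_0^2 v(x) φ(x) dx = -44/π + 96/π^3.
LHS − RHS = -192/π^3 + 88/π ≠ 0, so the identity fails.
(For a valid weak derivative the identity must hold for EVERY test function, in particular this one. The failure shows v is NOT the weak derivative of u.)
Correct weak derivative would be u'(x) = -3*x**2 - 4*x - 1.


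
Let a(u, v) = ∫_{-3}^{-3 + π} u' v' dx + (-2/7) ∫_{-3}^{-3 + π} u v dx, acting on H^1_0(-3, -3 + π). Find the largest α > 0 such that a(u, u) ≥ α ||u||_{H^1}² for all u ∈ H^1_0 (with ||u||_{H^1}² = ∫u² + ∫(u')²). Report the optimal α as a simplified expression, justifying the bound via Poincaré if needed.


α = 5/14

Coercivity of a(·,·) on H^1_0(-3, -3 + π) means a(u, u) ≥ α ||u||_{H^1}² for every u ∈ H^1_0.
The interval has length L = π, and Poincaré/coercivity depend only on L. Here a(u, u) = ∫(u')² + (-2/7)·∫u².
Here c = -2/7 < 0 with |c| < (π/L)² = 1, so coercivity still holds. The condition a(u,u) ≥ α||u||_{H^1}² reads (1−α)∫(u')² ≥ (α−c)∫u². Any admissible α is ≤ 1 (rapidly oscillating u have ∫u²/∫(u')² → 0), and α = 1 would force 0 ≥ (1−c)∫u², impossible since c < 1; so 1−α > 0. By the sharp Poincaré inequality on H^1_0 of an interval of length L, ∫(u')² ≥ (π/L)²∫u² with equality for the first sine mode sin(π(x−x₀)/L) (x₀ the left endpoint), so the inequality holds for all u iff (1−α)(π/L)² ≥ α − c, i.e. α ≤ ((π/L)² + c)/((π/L)² + 1) = (1 + c(L/π)²)/(1 + (L/π)²). (Direct route, valid since c ≤ 0: Poincaré gives c∫u² ≥ c(L/π)²∫(u')², so a(u,u) ≥ (1 + c(L/π)²)∫(u')², while ||u||_{H^1}² ≤ (1 + (L/π)²)∫(u')²; dividing yields the same α.) With (π/L)² = 1 and c = -2/7, the largest admissible constant is α = ((π/L)² + c)/((π/L)² + 1).
Simplifying, α = 5/14.


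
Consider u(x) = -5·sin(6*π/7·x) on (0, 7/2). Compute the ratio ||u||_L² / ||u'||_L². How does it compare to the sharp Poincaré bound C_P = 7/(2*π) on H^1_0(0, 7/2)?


||u||_L² / ||u'||_L² = 7/(6*π) < C_P = 7/(2*π).

u(x) = -5·sin(6*π/7·x), so u'(x) = -30*π*cos(6*π*x/7)/7.
Writing u(x) = A·sin(kπx/L) with A = -5 and k = 3, use ∫_0^L sin²(kπx/L) dx = L/2 and ∫_0^L cos²(kπx/L) dx = L/2.
u² = 25·sin²(6*π/7·x) and (u')² = 900*π^2/49·cos²(6*π/7·x), and each of sin², cos² integrates to L/2 = 7/4 over (0, 7/2).
∫_0^7/2 u² dx = 175/4, so ||u||_L² = 5*sqrt(7)/2.
∫_0^7/2 (u')² dx = 225*π^2/7, so ||u'||_L² = 15*sqrt(7)*π/7.
Ratio ||u||_L² / ||u'||_L² = 7/(6*π).
Sharp Poincaré constant on H^1_0(0, 7/2) is C_P = L/π = 7/(2*π), achieved by sin(2*π/7·x).
This is the k = 3 harmonic; the ratio L/(kπ) is strictly less than C_P = L/π, consistent with the sharp inequality ||u||_L² ≤ C_P ||u'||_L².


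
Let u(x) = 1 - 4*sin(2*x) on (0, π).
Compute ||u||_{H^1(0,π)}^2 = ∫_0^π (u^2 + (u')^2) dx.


||u||_{H^1(0,π)}^2 = 41*π

u'(x) = -8*cos(2*x).
Expand u² and (u')² and integrate term by term on (0, π), using: for integers n ≥ 1, ∫_0^π sin²(nx) dx = ∫_0^π cos²(nx) dx = π/2; for n ≠ n', ∫_0^π sin(nx)sin(n'x) dx = ∫_0^π cos(nx)cos(n'x) dx = 0; and by product-to-sum, ∫_0^π sin(nx)cos(n'x) dx = ½∫_0^π [sin((n+n')x) + sin((n−n')x)] dx, which is 0 when n+n' is even and 2n/(n²−n'²) when n+n' is odd (it need not vanish on (0, π)). For the constant mode: ∫_0^π 1 dx = π, ∫_0^π cos(nx) dx = 0, ∫_0^π sin(nx) dx = (1−(−1)^n)/n.
  u² squared terms: (1)²·∫1 dx = 1·π = π;  (-4)²·∫sin(2x)² dx = 16·π/2 = 8*π.
  u² cross terms: 2·(1)·(-4)·∫1·sin(2x) dx = -8·(0) = 0.
  So ∫_0^π u² dx = π + 8*π + 0 = 9*π.
  (u')² squared terms: (-8)²·∫cos(2x)² dx = 64·π/2 = 32*π.
  So ∫_0^π (u')² dx = 32*π.
||u||_{H^1}^2 = (9*π) + (32*π) = 41*π.


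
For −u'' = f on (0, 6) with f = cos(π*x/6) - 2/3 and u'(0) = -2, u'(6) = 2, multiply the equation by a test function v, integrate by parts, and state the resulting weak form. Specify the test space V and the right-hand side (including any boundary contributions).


V = H^1(0, 6) (v unrestricted at boundary; u is determined up to an additive constant); weak form: ∫_0^6 u'v' dx = ∫_0^6 (cos(π*x/6) - 2/3) v dx + 2·v(6) + 2·v(0) for all v ∈ V.

Multiply both sides by a test function v and integrate from 0 to 6:
  ∫_0^6 −u''(x) v(x) dx = ∫_0^6 f(x) v(x) dx.
Integrate the LHS by parts once:
  ∫_0^6 −u'' v dx = −[u'(x) v(x)]_0^6 + ∫_0^6 u'(x) v'(x) dx.
Thus ∫_0^6 u'(x) v'(x) dx = ∫_0^6 f(x) v(x) dx + [u'(x) v(x)]_0^6.
Choose V so that boundary terms are either known or forced to vanish.
u has inhomogeneous Neumann u'(0) = -2, u'(6) = 2. [u' v]_0^6 = (2)·v(6) − (-2)·v(0) = 2·v(6) + 2·v(0). Take V = H^1(0, 6); boundary term becomes part of RHS.
Weak formulation: find u (satisfying any essential BC) such that ∫_0^6 u'(x) v'(x) dx = ∫_0^6 f v dx + 2·v(6) + 2·v(0) for all v ∈ V (Neumann data are natural BCs: they enter the RHS as boundary terms).
Substituting f(x) = cos(π*x/6) - 2/3, the right-hand side is ∫_0^6 (cos(π*x/6) - 2/3) v dx + 2·v(6) + 2·v(0).
Compatibility check (pure Neumann): taking v ≡ 1 ∈ V gives 0 = ∫_0^6 f dx + (2) − (-2), i.e. ∫_0^6 f dx must equal u'(0) − u'(6) = -4. Indeed ∫_0^6 (cos(π*x/6) - 2/3) dx = -4, so the data are compatible. The solution is then unique only up to an additive constant (fix it e.g. by requiring ∫_0^6 u dx = 0).


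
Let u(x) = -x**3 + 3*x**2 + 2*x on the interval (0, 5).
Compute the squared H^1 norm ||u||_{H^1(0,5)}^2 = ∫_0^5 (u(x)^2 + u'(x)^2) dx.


||u||_{H^1}^2 = 42470/21

The H^1 norm (squared) on an interval (0, L) is
  ||u||_{H^1}^2 = ∫_0^L u(x)^2 dx + ∫_0^L u'(x)^2 dx.
Compute u'(x) = -3*x**2 + 6*x + 2.
Then u(x)^2 = x**6 - 6*x**5 + 5*x**4 + 12*x**3 + 4*x**2 and u'(x)^2 = 9*x**4 - 36*x**3 + 24*x**2 + 24*x + 4.
Integrate each monomial from 0 to 5 using ∫_0^5 c·x^n dx = c·5^(n+1)/(n+1):
  ∫_0^5 u(x)^2 dx = ∫_0^5 (x^6 - 6*x^5 + 5*x^4 + 12*x^3 + 4*x^2) dx. Term by term:
    ∫_0^5 x^6 dx = 78125/7;  ∫_0^5 -6*x^5 dx = -15625;  ∫_0^5 5*x^4 dx = 3125;
    ∫_0^5 12*x^3 dx = 1875;  ∫_0^5 4*x^2 dx = 500/3.
  Sum: 78125/7 − 15625 + 3125 + 1875 + 500/3 = 14750/21.
  ∫_0^5 u'(x)^2 dx = ∫_0^5 (9*x^4 - 36*x^3 + 24*x^2 + 24*x + 4) dx. Term by term:
    ∫_0^5 9*x^4 dx = 5625;  ∫_0^5 -36*x^3 dx = -5625;  ∫_0^5 24*x^2 dx = 1000;
    ∫_0^5 24*x dx = 300;  ∫_0^5 4 dx = 20.
  Sum: 5625 − 5625 + 1000 + 300 + 20 = 1320.
Adding: ||u||_{H^1}^2 = 14750/21 + 1320 = 42470/21.


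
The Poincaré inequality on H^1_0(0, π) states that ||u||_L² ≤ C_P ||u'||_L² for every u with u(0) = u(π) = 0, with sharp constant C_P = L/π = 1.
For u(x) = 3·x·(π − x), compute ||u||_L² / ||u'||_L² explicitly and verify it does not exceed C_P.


||u||_L² / ||u'||_L² = sqrt(10)*π/10 < C_P = 1.

u(x) = 3·x·(π − x), so u'(x) = -6*x + 3*π.
u(x) = 3·x·(π − x) vanishes at x = 0 and x = π, so u ∈ H^1_0(0, π). Differentiate via the product rule and integrate the resulting polynomials term by term.
  ∫_0^π u² dx = ∫_0^π (9*x^4 - 18*π*x^3 + 9*π^2*x^2) dx. Term by term:
    ∫_0^π 9*x^4 dx = 9*π^5/5;  ∫_0^π -18*π*x^3 dx = -9*π^5/2;  ∫_0^π 9*π^2*x^2 dx = 3*π^5.
  Sum: 9*π^5/5 − 9*π^5/2 + 3*π^5 = 3*π^5/10.
  ∫_0^π (u')² dx = ∫_0^π (36*x^2 - 36*π*x + 9*π^2) dx. Term by term:
    ∫_0^π 36*x^2 dx = 12*π^3;  ∫_0^π -36*π*x dx = -18*π^3;  ∫_0^π 9*π^2 dx = 9*π^3.
  Sum: 12*π^3 − 18*π^3 + 9*π^3 = 3*π^3.
∫_0^π u² dx = 3*π^5/10, so ||u||_L² = sqrt(30)*π^(5/2)/10.
∫_0^π (u')² dx = 3*π^3, so ||u'||_L² = sqrt(3)*π^(3/2).
Ratio ||u||_L² / ||u'||_L² = sqrt(10)*π/10.
Sharp Poincaré constant on H^1_0(0, π) is C_P = L/π = 1, achieved by sin(x).
A polynomial bump cannot attain the sharp Poincaré constant (only the first sine eigenfunction does), so the ratio is strictly less than C_P, consistent with ||u||_L² ≤ C_P ||u'||_L².


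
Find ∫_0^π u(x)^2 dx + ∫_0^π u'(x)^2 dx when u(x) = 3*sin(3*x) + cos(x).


||u||_{H^1(0,π)}^2 = 46*π

u'(x) = -sin(x) + 9*cos(3*x).
Expand u² and (u')² and integrate term by term on (0, π), using: for integers n ≥ 1, ∫_0^π sin²(nx) dx = ∫_0^π cos²(nx) dx = π/2; for n ≠ n', ∫_0^π sin(nx)sin(n'x) dx = ∫_0^π cos(nx)cos(n'x) dx = 0; and by product-to-sum, ∫_0^π sin(nx)cos(n'x) dx = ½∫_0^π [sin((n+n')x) + sin((n−n')x)] dx, which is 0 when n+n' is even and 2n/(n²−n'²) when n+n' is odd (it need not vanish on (0, π)).
  u² squared terms: (3)²·∫sin(3x)² dx = 9·π/2 = 9*π/2;  (1)²·∫cos(x)² dx = 1·π/2 = π/2.
  u² cross terms: 2·(3)·(1)·∫sin(3x)·cos(x) dx = 6·(0) = 0.
  So ∫_0^π u² dx = 9*π/2 + π/2 + 0 = 5*π.
  (u')² squared terms: (-1)²·∫sin(x)² dx = 1·π/2 = π/2;  (9)²·∫cos(3x)² dx = 81·π/2 = 81*π/2.
  (u')² cross terms: 2·(-1)·(9)·∫sin(x)·cos(3x) dx = -18·(0) = 0.
  So ∫_0^π (u')² dx = π/2 + 81*π/2 + 0 = 41*π.
||u||_{H^1}^2 = (5*π) + (41*π) = 46*π.


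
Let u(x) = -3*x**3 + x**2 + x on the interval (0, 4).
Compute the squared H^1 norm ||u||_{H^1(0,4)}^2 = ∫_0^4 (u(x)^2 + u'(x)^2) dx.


||u||_{H^1}^2 = 3162244/105

The H^1 norm (squared) on an interval (0, L) is
  ||u||_{H^1}^2 = ∫_0^L u(x)^2 dx + ∫_0^L u'(x)^2 dx.
Compute u'(x) = -9*x**2 + 2*x + 1.
Then u(x)^2 = 9*x**6 - 6*x**5 - 5*x**4 + 2*x**3 + x**2 and u'(x)^2 = 81*x**4 - 36*x**3 - 14*x**2 + 4*x + 1.
Integrate each monomial from 0 to 4 using ∫_0^4 c·x^n dx = c·4^(n+1)/(n+1):
  ∫_0^4 u(x)^2 dx = ∫_0^4 (9*x^6 - 6*x^5 - 5*x^4 + 2*x^3 + x^2) dx. Term by term:
    ∫_0^4 9*x^6 dx = 147456/7;  ∫_0^4 -6*x^5 dx = -4096;  ∫_0^4 -5*x^4 dx = -1024;
    ∫_0^4 2*x^3 dx = 128;  ∫_0^4 x^2 dx = 64/3.
  Sum: 147456/7 − 4096 − 1024 + 128 + 64/3 = 337984/21.
  ∫_0^4 u'(x)^2 dx = ∫_0^4 (81*x^4 - 36*x^3 - 14*x^2 + 4*x + 1) dx. Term by term:
    ∫_0^4 81*x^4 dx = 82944/5;  ∫_0^4 -36*x^3 dx = -2304;  ∫_0^4 -14*x^2 dx = -896/3;
    ∫_0^4 4*x dx = 32;  ∫_0^4 1 dx = 4.
  Sum: 82944/5 − 2304 − 896/3 + 32 + 4 = 210332/15.
Adding: ||u||_{H^1}^2 = 337984/21 + 210332/15 = 3162244/105.


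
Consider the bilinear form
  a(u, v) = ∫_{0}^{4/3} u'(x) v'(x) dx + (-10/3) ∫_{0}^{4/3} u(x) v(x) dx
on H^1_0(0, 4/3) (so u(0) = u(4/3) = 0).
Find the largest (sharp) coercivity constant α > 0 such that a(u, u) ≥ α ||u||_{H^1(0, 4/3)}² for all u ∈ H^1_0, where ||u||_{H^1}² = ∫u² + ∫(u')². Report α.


α = (-160 + 27*π^2)/(3*(16 + 9*π^2))

Coercivity of a(·,·) on H^1_0(0, 4/3) means a(u, u) ≥ α ||u||_{H^1}² for every u ∈ H^1_0.
The interval has length L = 4/3, and Poincaré/coercivity depend only on L. Here a(u, u) = ∫(u')² + (-10/3)·∫u².
Here c = -10/3 < 0 with |c| < (π/L)² = 9*π^2/16, so coercivity still holds. The condition a(u,u) ≥ α||u||_{H^1}² reads (1−α)∫(u')² ≥ (α−c)∫u². Any admissible α is ≤ 1 (rapidly oscillating u have ∫u²/∫(u')² → 0), and α = 1 would force 0 ≥ (1−c)∫u², impossible since c < 1; so 1−α > 0. By the sharp Poincaré inequality on H^1_0 of an interval of length L, ∫(u')² ≥ (π/L)²∫u² with equality for the first sine mode sin(π(x−x₀)/L) (x₀ the left endpoint), so the inequality holds for all u iff (1−α)(π/L)² ≥ α − c, i.e. α ≤ ((π/L)² + c)/((π/L)² + 1) = (1 + c(L/π)²)/(1 + (L/π)²). (Direct route, valid since c ≤ 0: Poincaré gives c∫u² ≥ c(L/π)²∫(u')², so a(u,u) ≥ (1 + c(L/π)²)∫(u')², while ||u||_{H^1}² ≤ (1 + (L/π)²)∫(u')²; dividing yields the same α.) With (π/L)² = 9*π^2/16 and c = -10/3, the largest admissible constant is α = ((π/L)² + c)/((π/L)² + 1).
Simplifying, α = (-160 + 27*π^2)/(3*(16 + 9*π^2)).


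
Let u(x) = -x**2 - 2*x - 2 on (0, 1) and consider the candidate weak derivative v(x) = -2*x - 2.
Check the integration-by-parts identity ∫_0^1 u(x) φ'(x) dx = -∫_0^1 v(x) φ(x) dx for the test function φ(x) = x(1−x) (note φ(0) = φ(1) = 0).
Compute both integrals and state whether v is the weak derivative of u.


LHS = 1/2, RHS = 1/2. Yes, v = u' weakly.

u(x) = -x**2 - 2*x - 2, classical derivative u'(x) = -2*x - 2.
φ(x) = x(1−x), so φ'(x) = 1 - 2*x.
Note φ(0) = φ(1) = 0, so the boundary term u·φ vanishes.
LHS = ∫_0^1 u(x) φ'(x) dx = ∫_0^1 (2*x^3 + 3*x^2 + 2*x - 2) dx. Term by term:
  ∫_0^1 2*x^3 dx = 1/2;  ∫_0^1 3*x^2 dx = 1;  ∫_0^1 2*x dx = 1;
  ∫_0^1 -2 dx = -2.
Sum: 1/2 + 1 + 1 − 2 = 1/2.
So LHS = 1/2.
∫_0^1 v(x) φ(x) dx = ∫_0^1 (2*x^3 - 2*x) dx. Term by term:
  ∫_0^1 2*x^3 dx = 1/2;  ∫_0^1 -2*x dx = -1.
Sum: 1/2 − 1 = -1/2.
So RHS = -∫_0^1 v(x) φ(x) dx = 1/2.
LHS = RHS, so the identity holds for this test φ.
Moreover u is smooth here and v(x) = u'(x) = -2*x - 2 pointwise, so the identity holds for every test function. Hence v is the weak derivative of u.


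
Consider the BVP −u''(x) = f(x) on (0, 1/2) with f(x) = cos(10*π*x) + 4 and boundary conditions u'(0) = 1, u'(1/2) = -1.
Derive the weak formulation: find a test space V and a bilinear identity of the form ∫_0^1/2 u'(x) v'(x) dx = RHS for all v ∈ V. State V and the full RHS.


V = H^1(0, 1/2) (v unrestricted at boundary; u is determined up to an additive constant); weak form: ∫_0^1/2 u'v' dx = ∫_0^1/2 (cos(10*π*x) + 4) v dx − v(1/2) − v(0) for all v ∈ V.

Multiply both sides by a test function v and integrate from 0 to 1/2:
  ∫_0^1/2 −u''(x) v(x) dx = ∫_0^1/2 f(x) v(x) dx.
Integrate the LHS by parts once:
  ∫_0^1/2 −u'' v dx = −[u'(x) v(x)]_0^1/2 + ∫_0^1/2 u'(x) v'(x) dx.
Thus ∫_0^1/2 u'(x) v'(x) dx = ∫_0^1/2 f(x) v(x) dx + [u'(x) v(x)]_0^1/2.
Choose V so that boundary terms are either known or forced to vanish.
u has inhomogeneous Neumann u'(0) = 1, u'(1/2) = -1. [u' v]_0^1/2 = (-1)·v(1/2) − (1)·v(0) = − v(1/2) − v(0). Take V = H^1(0, 1/2); boundary term becomes part of RHS.
Weak formulation: find u (satisfying any essential BC) such that ∫_0^1/2 u'(x) v'(x) dx = ∫_0^1/2 f v dx − v(1/2) − v(0) for all v ∈ V (Neumann data are natural BCs: they enter the RHS as boundary terms).
Substituting f(x) = cos(10*π*x) + 4, the right-hand side is ∫_0^1/2 (cos(10*π*x) + 4) v dx − v(1/2) − v(0).
Compatibility check (pure Neumann): taking v ≡ 1 ∈ V gives 0 = ∫_0^1/2 f dx + (-1) − (1), i.e. ∫_0^1/2 f dx must equal u'(0) − u'(1/2) = 2. Indeed ∫_0^1/2 (cos(10*π*x) + 4) dx = 2, so the data are compatible. The solution is then unique only up to an additive constant (fix it e.g. by requiring ∫_0^1/2 u dx = 0).


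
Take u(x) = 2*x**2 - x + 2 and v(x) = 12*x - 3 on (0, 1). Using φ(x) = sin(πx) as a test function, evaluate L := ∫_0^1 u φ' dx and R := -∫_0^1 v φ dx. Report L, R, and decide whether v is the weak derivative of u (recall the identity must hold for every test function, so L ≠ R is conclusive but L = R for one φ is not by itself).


LHS = -2/π, RHS = -6/π. No, v is not the weak derivative of u.

u(x) = 2*x**2 - x + 2, classical derivative u'(x) = 4*x - 1.
φ(x) = sin(πx), so φ'(x) = π*cos(π*x).
Note φ(0) = φ(1) = 0, so the boundary term u·φ vanishes.
LHS = ∫_0^1 u(x) φ'(x) dx = ∫_0^1 (2*π*x^2*cos(π*x) - π*x*cos(π*x) + 2*π*cos(π*x)) dx. Term by term:
  ∫_0^1 2*π*cos(π*x) dx = 0;  ∫_0^1 -π*x*cos(π*x) dx = 2/π;  ∫_0^1 2*π*x^2*cos(π*x) dx = -4/π.
Sum: 0 + 2/π − 4/π = -2/π.
So LHS = -2/π.
∫_0^1 v(x) φ(x) dx = ∫_0^1 (12*x*sin(π*x) - 3*sin(π*x)) dx. Term by term:
  ∫_0^1 -3*sin(π*x) dx = -6/π;  ∫_0^1 12*x*sin(π*x) dx = 12/π.
Sum: -6/π + 12/π = 6/π.
So RHS = -∫_0^1 v(x) φ(x) dx = -6/π.
LHS − RHS = 4/π ≠ 0, so the identity fails.
(For a valid weak derivative the identity must hold for EVERY test function, in particular this one. The failure shows v is NOT the weak derivative of u.)
Correct weak derivative would be u'(x) = 4*x - 1.


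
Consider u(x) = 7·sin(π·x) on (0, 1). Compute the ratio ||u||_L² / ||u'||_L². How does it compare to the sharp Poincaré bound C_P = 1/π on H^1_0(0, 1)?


||u||_L² / ||u'||_L² = 1/π = C_P.

u(x) = 7·sin(π·x), so u'(x) = 7*π*cos(π*x).
Writing u(x) = A·sin(kπx/L) with A = 7 and k = 1, use ∫_0^L sin²(kπx/L) dx = L/2 and ∫_0^L cos²(kπx/L) dx = L/2.
u² = 49·sin²(π·x) and (u')² = 49*π^2·cos²(π·x), and each of sin², cos² integrates to L/2 = 1/2 over (0, 1).
∫_0^1 u² dx = 49/2, so ||u||_L² = 7*sqrt(2)/2.
∫_0^1 (u')² dx = 49*π^2/2, so ||u'||_L² = 7*sqrt(2)*π/2.
Ratio ||u||_L² / ||u'||_L² = 1/π.
Sharp Poincaré constant on H^1_0(0, 1) is C_P = L/π = 1/π, achieved by sin(π·x).
This is the k = 1 eigenfunction (up to amplitude), so the ratio equals the sharp Poincaré constant exactly.


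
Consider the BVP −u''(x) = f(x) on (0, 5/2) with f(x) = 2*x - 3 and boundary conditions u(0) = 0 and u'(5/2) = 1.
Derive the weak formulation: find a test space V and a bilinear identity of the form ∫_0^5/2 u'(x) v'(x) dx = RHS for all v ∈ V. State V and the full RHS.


V = {v ∈ H^1(0, 5/2) : v(0) = 0} (test functions vanish at x = 0 where u is specified); weak form: ∫_0^5/2 u'v' dx = ∫_0^5/2 (2*x - 3) v dx + v(5/2) for all v ∈ V.

Multiply both sides by a test function v and integrate from 0 to 5/2:
  ∫_0^5/2 −u''(x) v(x) dx = ∫_0^5/2 f(x) v(x) dx.
Integrate the LHS by parts once:
  ∫_0^5/2 −u'' v dx = −[u'(x) v(x)]_0^5/2 + ∫_0^5/2 u'(x) v'(x) dx.
Thus ∫_0^5/2 u'(x) v'(x) dx = ∫_0^5/2 f(x) v(x) dx + [u'(x) v(x)]_0^5/2.
Choose V so that boundary terms are either known or forced to vanish.
Mixed BC: u(0) = 0 (Dirichlet) and u'(5/2) = 1 (Neumann). Define V = {v ∈ H^1(0, 5/2) : v(0) = 0}. Then [u' v]_0^5/2 = u'(5/2)·v(5/2) − u'(0)·0 = v(5/2).
Weak formulation: find u (satisfying any essential BC) such that ∫_0^5/2 u'(x) v'(x) dx = ∫_0^5/2 f v dx + v(5/2) for all v ∈ V (Dirichlet at 0 absorbed into V; Neumann datum at x = 5/2 contributes the boundary term).
Substituting f(x) = 2*x - 3, the right-hand side is ∫_0^5/2 (2*x - 3) v dx + v(5/2).


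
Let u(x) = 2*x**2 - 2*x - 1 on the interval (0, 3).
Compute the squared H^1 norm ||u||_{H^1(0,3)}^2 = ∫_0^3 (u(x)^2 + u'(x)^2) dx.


||u||_{H^1}^2 = 687/5

The H^1 norm (squared) on an interval (0, L) is
  ||u||_{H^1}^2 = ∫_0^L u(x)^2 dx + ∫_0^L u'(x)^2 dx.
Compute u'(x) = 4*x - 2.
Then u(x)^2 = 4*x**4 - 8*x**3 + 4*x + 1 and u'(x)^2 = 16*x**2 - 16*x + 4.
Integrate each monomial from 0 to 3 using ∫_0^3 c·x^n dx = c·3^(n+1)/(n+1):
  ∫_0^3 u(x)^2 dx = ∫_0^3 (4*x^4 - 8*x^3 + 4*x + 1) dx. Term by term:
    ∫_0^3 4*x^4 dx = 972/5;  ∫_0^3 -8*x^3 dx = -162;  ∫_0^3 4*x dx = 18;
    ∫_0^3 1 dx = 3.
  Sum: 972/5 − 162 + 18 + 3 = 267/5.
  ∫_0^3 u'(x)^2 dx = ∫_0^3 (16*x^2 - 16*x + 4) dx. Term by term:
    ∫_0^3 16*x^2 dx = 144;  ∫_0^3 -16*x dx = -72;  ∫_0^3 4 dx = 12.
  Sum: 144 − 72 + 12 = 84.
Adding: ||u||_{H^1}^2 = 267/5 + 84 = 687/5.
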